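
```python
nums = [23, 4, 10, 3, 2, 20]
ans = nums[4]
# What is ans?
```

Trace:
`nums = [23, 4, 10, 3, 2, 20]` → nums = [23, 4, 10, 3, 2, 20]
`ans = nums[4]` → ans = 2
So ans = 2

Answer: 2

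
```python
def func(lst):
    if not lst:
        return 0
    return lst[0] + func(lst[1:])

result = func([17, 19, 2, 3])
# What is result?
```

17 + 19 + 2 + 3 + 0 = 41

Answer: 41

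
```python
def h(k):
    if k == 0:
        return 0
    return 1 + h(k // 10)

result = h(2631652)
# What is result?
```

Count of digits of 2631652: 7

Answer: 7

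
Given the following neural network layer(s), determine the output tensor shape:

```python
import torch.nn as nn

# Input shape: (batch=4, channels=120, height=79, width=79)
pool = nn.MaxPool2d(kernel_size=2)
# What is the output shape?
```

Input: (4, 120, 79, 79) -> Output: (4, 120, 39, 39)

Answer: (4, 120, 39, 39)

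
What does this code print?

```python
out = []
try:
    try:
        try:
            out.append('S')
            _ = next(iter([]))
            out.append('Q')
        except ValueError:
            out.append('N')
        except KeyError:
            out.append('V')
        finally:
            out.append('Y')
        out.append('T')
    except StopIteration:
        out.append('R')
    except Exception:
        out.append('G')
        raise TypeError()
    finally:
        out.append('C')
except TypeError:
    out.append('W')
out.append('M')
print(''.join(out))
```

Execution trace: 'S' (inner try body) → 'Y' (inner finally) → 'R' (except StopIteration) → 'C' (finally) → 'M' (after the try/except). Output: SYRCM

Answer: SYRCM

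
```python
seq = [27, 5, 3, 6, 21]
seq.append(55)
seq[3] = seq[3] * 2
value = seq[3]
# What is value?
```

Trace:
`seq = [27, 5, 3, 6, 21]` → seq = [27, 5, 3, 6, 21]
`seq.append(55)` → seq = [27, 5, 3, 6, 21, 55]
`seq[3] = seq[3] * 2` → seq = [27, 5, 3, 12, 21, 55]
`value = seq[3]` → value = 12
So value = 12

Answer: 12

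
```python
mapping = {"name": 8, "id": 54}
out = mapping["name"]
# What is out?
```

Trace:
`mapping = {"name": 8, "id": 54}` → mapping = {'name': 8, 'id': 54}
`out = mapping["name"]` → out = 8
So out = 8

Answer: 8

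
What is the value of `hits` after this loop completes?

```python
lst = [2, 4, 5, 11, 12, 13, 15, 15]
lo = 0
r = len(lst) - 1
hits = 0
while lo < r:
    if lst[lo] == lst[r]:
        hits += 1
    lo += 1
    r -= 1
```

Count matching pairs from ends
`hits` takes the values: 0

Answer: 0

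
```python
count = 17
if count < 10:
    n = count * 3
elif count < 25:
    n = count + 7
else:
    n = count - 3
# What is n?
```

Trace:
`count = 17` → count = 17
`if count < 10: ...` → count < 10 is False, count < 25 is True → n = 24
So n = 24

Answer: 24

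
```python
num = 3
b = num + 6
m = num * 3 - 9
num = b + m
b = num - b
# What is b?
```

Trace:
`num = 3` → num = 3
`b = num + 6` → b = 9
`m = num * 3 - 9` → m = 0
`num = b + m` → num = 9
`b = num - b` → b = 0
So b = 0

Answer: 0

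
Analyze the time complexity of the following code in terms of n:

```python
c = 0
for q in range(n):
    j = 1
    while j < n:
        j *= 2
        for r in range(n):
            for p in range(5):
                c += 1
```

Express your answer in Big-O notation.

Each loop level contributes: n × log n × n × 1. Multiplying the contributions gives O(n^2 log n).

Answer: O(n^2 log n)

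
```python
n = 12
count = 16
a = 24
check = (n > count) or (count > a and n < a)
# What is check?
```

Trace:
`n = 12` → n = 12
`count = 16` → count = 16
`a = 24` → a = 24
`check = (n > count) or (count > a and n < a)` → check = False
So check = False

Answer: False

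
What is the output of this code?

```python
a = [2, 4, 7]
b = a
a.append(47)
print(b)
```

Key concept: basic list aliasing.
Step by step:
`a = [2, 4, 7]` → a = [2, 4, 7]
`b = a` → b = [2, 4, 7] (same object as a)
`a.append(47)` → a = [2, 4, 7, 47] (same object as b); b = [2, 4, 7, 47] (same object as a)
`print(b)` → prints [2, 4, 7, 47]

Answer: [2, 4, 7, 47]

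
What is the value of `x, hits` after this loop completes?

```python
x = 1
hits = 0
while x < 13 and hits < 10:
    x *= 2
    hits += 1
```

Double until >= 13 or 10 iterations
`x, hits` takes the values: (1, 0) → (2, 0) → (2, 1) → (4, 1) → (4, 2) → (8, 2) → (8, 3) → (16, 3) → (16, 4)

Answer: 16, 4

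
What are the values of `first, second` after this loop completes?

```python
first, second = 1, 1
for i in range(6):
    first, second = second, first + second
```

Fibonacci: after 6 iterations
`first, second` takes the values: (1, 1) → (1, 2) → (2, 3) → (3, 5) → (5, 8) → (8, 13) → (13, 21)

Answer: 13, 21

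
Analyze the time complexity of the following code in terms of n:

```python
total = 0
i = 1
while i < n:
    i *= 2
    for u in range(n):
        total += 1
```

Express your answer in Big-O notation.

Each loop level contributes: log n × n. Multiplying the contributions gives O(n log n).

Answer: O(n log n)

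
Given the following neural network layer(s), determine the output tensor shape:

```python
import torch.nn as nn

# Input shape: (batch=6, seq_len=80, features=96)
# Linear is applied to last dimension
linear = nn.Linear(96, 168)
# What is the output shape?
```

Input: (6, 80, 96) -> Output: (6, 80, 168)

Answer: (6, 80, 168)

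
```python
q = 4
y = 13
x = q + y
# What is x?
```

Trace:
`q = 4` → q = 4
`y = 13` → y = 13
`x = q + y` → x = 17
So x = 17

Answer: 17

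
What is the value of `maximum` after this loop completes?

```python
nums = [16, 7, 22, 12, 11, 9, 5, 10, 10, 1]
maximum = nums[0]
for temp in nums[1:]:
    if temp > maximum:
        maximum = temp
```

Maximum of [16, 7, 22, 12, 11, 9, 5, 10, 10, 1]
`maximum` takes the values: 16 → 22

Answer: 22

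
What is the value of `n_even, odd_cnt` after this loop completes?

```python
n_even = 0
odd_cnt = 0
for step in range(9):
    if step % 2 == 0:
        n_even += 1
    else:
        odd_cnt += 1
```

Count evens and odds in range(9)
`n_even, odd_cnt` takes the values: (0, 0) → (1, 0) → (1, 1) → (2, 1) → (2, 2) → (3, 2) → (3, 3) → (4, 3) → (4, 4) → (5, 4)

Answer: 5, 4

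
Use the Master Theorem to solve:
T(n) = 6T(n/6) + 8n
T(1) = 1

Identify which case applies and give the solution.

a=6, b=6, f(n)=8n. log_6(6) = 1. Since c=1 = 1, Case 2 applies: T(n) = Θ(n^log_b(a) · log n) = O(n log n).

Answer: O(n log n) - Case 2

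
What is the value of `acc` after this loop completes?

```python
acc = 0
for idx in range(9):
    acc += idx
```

Sum of 0 to 8 = 36
`acc` takes the values: 0 → 1 → 3 → 6 → 10 → 15 → 21 → 28 → 36

Answer: 36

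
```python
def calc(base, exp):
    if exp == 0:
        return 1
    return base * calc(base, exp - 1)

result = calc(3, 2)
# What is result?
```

calc(3, 2) = 3 * 3 = 9

Answer: 9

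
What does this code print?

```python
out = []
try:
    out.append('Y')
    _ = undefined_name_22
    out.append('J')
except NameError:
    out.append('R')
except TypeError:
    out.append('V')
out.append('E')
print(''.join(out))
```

Execution trace: 'Y' (try body) → 'R' (except NameError) → 'E' (after the try/except). Output: YRE

Answer: YRE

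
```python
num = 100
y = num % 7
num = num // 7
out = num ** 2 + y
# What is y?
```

Trace:
`num = 100` → num = 100
`y = num % 7` → y = 2
`num = num // 7` → num = 14
`out = num ** 2 + y` → out = 198
So y = 2

Answer: 2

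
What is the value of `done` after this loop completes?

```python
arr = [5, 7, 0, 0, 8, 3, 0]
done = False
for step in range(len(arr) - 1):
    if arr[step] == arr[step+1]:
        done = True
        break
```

Check consecutive duplicates in [5, 7, 0, 0, 8, 3, 0]
`done` takes the values: False → True

Answer: True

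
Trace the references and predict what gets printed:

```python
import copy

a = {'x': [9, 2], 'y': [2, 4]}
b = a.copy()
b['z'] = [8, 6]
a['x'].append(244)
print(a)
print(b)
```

Key concept: shallow copy of dict with mutable values.
Step by step:
`a = {'x': [9, 2], 'y': [2, 4]}` → a = {'x': [9, 2], 'y': [2, 4]}
`b = a.copy()` → b = {'x': [9, 2], 'y': [2, 4]}
`b['z'] = [8, 6]` → b = {'x': [9, 2], 'y': [2, 4], 'z': [8, 6]}
`a['x'].append(244)` → a = {'x': [9, 2, 244], 'y': [2, 4]}; b = {'x': [9, 2, 244], 'y': [2, 4], 'z': [8, 6]}
`print(a)` → prints {'x': [9, 2, 244], 'y': [2, 4]}
`print(b)` → prints {'x': [9, 2, 244], 'y': [2, 4], 'z': [8, 6]}

Answer:
{'x': [9, 2, 244], 'y': [2, 4]}
{'x': [9, 2, 244], 'y': [2, 4], 'z': [8, 6]}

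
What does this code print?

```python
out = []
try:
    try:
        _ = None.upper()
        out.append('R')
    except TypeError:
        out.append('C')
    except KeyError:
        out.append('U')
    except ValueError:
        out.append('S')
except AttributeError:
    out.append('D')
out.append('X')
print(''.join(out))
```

Execution trace: 'D' (outer except AttributeError) → 'X' (after the try/except). Output: DX

Answer: DX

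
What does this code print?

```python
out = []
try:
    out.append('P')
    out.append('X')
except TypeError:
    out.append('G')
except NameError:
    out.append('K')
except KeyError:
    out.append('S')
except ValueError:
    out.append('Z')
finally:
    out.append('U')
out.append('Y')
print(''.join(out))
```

Execution trace: 'P' (try body) → 'X' (try body, no exception) → 'U' (finally) → 'Y' (after the try/except). Output: PXUY

Answer: PXUY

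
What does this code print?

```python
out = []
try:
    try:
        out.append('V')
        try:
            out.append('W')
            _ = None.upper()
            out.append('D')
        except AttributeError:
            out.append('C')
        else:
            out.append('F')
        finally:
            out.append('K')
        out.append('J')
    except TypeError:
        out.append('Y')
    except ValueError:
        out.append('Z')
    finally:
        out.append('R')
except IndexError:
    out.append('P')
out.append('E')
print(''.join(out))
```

Execution trace: 'V' (try body) → 'W' (inner try body) → 'C' (inner except AttributeError) → 'K' (inner finally) → 'J' (try body, no exception) → 'R' (finally) → 'E' (after the try/except). Output: VWCKJRE

Answer: VWCKJRE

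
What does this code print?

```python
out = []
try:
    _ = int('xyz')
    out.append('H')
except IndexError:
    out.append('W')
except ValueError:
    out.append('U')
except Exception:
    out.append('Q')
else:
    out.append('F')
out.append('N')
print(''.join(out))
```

Execution trace: 'U' (except ValueError) → 'N' (after the try/except). Output: UN

Answer: UN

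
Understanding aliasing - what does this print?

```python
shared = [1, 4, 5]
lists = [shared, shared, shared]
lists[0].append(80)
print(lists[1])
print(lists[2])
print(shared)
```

Key concept: list of same reference.
Step by step:
`shared = [1, 4, 5]` → shared = [1, 4, 5]
`lists = [shared, shared, shared]` → lists = [[1, 4, 5], [1, 4, 5], [1, 4, 5]]
`lists[0].append(80)` → shared = [1, 4, 5, 80]; lists = [[1, 4, 5, 80], [1, 4, 5, 80], [1, 4, 5, 80]]
`print(lists[1])` → prints [1, 4, 5, 80]
`print(lists[2])` → prints [1, 4, 5, 80]
`print(shared)` → prints [1, 4, 5, 80]

Answer:
[1, 4, 5, 80]
[1, 4, 5, 80]
[1, 4, 5, 80]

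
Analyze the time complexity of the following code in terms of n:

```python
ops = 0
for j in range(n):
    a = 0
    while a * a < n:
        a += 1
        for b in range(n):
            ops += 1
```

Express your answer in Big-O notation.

Each loop level contributes: n × √n × n. Multiplying the contributions gives O(n^2√n).

Answer: O(n^2√n)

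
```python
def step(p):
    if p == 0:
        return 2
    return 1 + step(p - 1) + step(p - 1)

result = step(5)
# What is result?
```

step(p) = 1 + 2·step(p-1), step(0)=2. Closed form: (2+1)·2^5 - 1 = 95.

Answer: 95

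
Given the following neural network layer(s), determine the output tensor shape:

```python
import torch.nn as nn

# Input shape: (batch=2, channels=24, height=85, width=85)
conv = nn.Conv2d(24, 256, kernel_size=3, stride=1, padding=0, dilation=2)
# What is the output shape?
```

Input: (2, 24, 85, 85) -> Output: (2, 256, 81, 81)

Answer: (2, 256, 81, 81)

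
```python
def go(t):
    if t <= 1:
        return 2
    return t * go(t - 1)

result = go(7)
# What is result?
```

go(7) = 7 * 6 * 5 * 4 * 3 * 2 * 2 = 10080

Answer: 10080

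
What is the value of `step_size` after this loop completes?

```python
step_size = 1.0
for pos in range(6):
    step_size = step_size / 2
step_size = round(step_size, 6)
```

Halving LR 6 times: 1 / 2^6
`step_size` takes the values: 1.0 → 0.5 → 0.25 → 0.125 → 0.0625 → 0.03125 → 0.015625

Answer: 0.015625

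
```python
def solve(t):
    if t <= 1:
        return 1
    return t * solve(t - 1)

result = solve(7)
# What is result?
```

solve(7) = 7 * 6 * 5 * 4 * 3 * 2 * 1 = 5040

Answer: 5040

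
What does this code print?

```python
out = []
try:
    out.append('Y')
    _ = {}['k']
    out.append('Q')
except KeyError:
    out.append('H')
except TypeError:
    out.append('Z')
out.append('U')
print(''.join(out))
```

Execution trace: 'Y' (try body) → 'H' (except KeyError) → 'U' (after the try/except). Output: YHU

Answer: YHU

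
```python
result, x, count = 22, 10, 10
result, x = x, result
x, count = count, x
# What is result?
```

Trace:
`result, x, count = 22, 10, 10` → result = 22; x = 10; count = 10
`result, x = x, result` → result = 10; x = 22
`x, count = count, x` → x = 10; count = 22
So result = 10

Answer: 10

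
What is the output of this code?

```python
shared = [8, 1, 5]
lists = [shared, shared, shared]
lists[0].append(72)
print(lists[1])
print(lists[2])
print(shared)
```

Key concept: list of same reference.
Step by step:
`shared = [8, 1, 5]` → shared = [8, 1, 5]
`lists = [shared, shared, shared]` → lists = [[8, 1, 5], [8, 1, 5], [8, 1, 5]]
`lists[0].append(72)` → shared = [8, 1, 5, 72]; lists = [[8, 1, 5, 72], [8, 1, 5, 72], [8, 1, 5, 72]]
`print(lists[1])` → prints [8, 1, 5, 72]
`print(lists[2])` → prints [8, 1, 5, 72]
`print(shared)` → prints [8, 1, 5, 72]

Answer:
[8, 1, 5, 72]
[8, 1, 5, 72]
[8, 1, 5, 72]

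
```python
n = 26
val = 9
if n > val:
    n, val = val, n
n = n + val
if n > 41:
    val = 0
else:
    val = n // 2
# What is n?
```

Trace:
`n = 26` → n = 26
`val = 9` → val = 9
`if n > val: ...` → n > val is True → n = 9; val = 26
`n = n + val` → n = 35
`if n > 41: ...` → n > 41 is False, take else branch → val = 17
So n = 35

Answer: 35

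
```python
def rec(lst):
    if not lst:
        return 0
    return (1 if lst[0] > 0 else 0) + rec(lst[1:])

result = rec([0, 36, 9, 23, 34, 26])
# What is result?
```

Count of positive elements in [0, 36, 9, 23, 34, 26] = 5

Answer: 5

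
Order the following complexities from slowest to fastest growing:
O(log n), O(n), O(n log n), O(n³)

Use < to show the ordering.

Ordered by growth rate: O(log n) < O(n) < O(n log n) < O(n³)

Answer: O(log n) < O(n) < O(n log n) < O(n³)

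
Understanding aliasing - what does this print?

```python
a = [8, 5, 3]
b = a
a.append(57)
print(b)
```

Key concept: basic list aliasing.
Step by step:
`a = [8, 5, 3]` → a = [8, 5, 3]
`b = a` → b = [8, 5, 3] (same object as a)
`a.append(57)` → a = [8, 5, 3, 57] (same object as b); b = [8, 5, 3, 57] (same object as a)
`print(b)` → prints [8, 5, 3, 57]

Answer: [8, 5, 3, 57]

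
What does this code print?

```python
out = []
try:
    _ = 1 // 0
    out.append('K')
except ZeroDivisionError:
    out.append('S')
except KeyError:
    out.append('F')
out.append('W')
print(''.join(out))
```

Execution trace: 'S' (except ZeroDivisionError) → 'W' (after the try/except). Output: SW

Answer: SW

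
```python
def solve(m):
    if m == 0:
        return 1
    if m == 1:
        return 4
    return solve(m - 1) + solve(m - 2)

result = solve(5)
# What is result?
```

Build up from base cases: solve(0)=1, solve(1)=4, solve(2)=5, solve(3)=9, solve(4)=14, solve(5)=23

Answer: 23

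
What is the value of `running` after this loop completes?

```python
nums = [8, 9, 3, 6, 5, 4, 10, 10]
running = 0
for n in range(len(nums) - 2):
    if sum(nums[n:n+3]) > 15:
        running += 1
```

Count windows with sum > 15
`running` takes the values: 0 → 1 → 2 → 3 → 4

Answer: 4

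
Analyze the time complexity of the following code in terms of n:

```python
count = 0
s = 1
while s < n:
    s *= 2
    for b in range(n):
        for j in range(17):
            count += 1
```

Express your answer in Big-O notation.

Each loop level contributes: log n × n × 1. Multiplying the contributions gives O(n log n).

Answer: O(n log n)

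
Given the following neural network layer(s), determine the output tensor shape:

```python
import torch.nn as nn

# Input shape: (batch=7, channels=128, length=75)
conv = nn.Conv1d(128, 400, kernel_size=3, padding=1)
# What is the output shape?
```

Input: (7, 128, 75) -> Output: (7, 400, 75)

Answer: (7, 400, 75)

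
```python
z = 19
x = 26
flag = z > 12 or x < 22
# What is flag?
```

Trace:
`z = 19` → z = 19
`x = 26` → x = 26
`flag = z > 12 or x < 22` → flag = True
So flag = True

Answer: True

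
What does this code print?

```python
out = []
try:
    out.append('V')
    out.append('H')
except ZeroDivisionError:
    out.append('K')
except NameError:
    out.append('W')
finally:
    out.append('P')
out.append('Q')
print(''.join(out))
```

Execution trace: 'V' (try body) → 'H' (try body, no exception) → 'P' (finally) → 'Q' (after the try/except). Output: VHPQ

Answer: VHPQ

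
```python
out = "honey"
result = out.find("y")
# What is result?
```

Trace:
`out = "honey"` → out = 'honey'
`result = out.find("y")` → result = 4
So result = 4

Answer: 4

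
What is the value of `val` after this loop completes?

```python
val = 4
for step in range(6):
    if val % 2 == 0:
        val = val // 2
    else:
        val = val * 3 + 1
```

Collatz-style transformation from 4
`val` takes the values: 4 → 2 → 1 → 4 → 2 → 1 → 4

Answer: 4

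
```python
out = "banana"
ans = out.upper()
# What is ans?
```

Trace:
`out = "banana"` → out = 'banana'
`ans = out.upper()` → ans = 'BANANA'
So ans = 'BANANA'

Answer: 'BANANA'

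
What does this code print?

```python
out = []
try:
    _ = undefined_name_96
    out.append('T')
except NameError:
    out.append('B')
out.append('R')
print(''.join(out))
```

Execution trace: 'B' (except NameError) → 'R' (after the try/except). Output: BR

Answer: BR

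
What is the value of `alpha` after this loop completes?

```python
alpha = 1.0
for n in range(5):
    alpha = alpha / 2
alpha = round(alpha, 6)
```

Halving LR 5 times: 1 / 2^5
`alpha` takes the values: 1.0 → 0.5 → 0.25 → 0.125 → 0.0625 → 0.03125

Answer: 0.03125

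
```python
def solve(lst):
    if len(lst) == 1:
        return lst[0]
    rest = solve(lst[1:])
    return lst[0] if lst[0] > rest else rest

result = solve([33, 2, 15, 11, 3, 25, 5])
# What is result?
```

Recursive max over [33, 2, 15, 11, 3, 25, 5] = 33

Answer: 33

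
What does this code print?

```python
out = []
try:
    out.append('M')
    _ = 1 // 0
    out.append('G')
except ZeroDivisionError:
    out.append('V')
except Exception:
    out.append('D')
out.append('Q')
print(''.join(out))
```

Execution trace: 'M' (try body) → 'V' (except ZeroDivisionError) → 'Q' (after the try/except). Output: MVQ

Answer: MVQ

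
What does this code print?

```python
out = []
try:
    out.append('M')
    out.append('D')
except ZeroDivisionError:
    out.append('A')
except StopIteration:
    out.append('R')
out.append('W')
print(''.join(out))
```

Execution trace: 'M' (try body) → 'D' (try body, no exception) → 'W' (after the try/except). Output: MDW

Answer: MDW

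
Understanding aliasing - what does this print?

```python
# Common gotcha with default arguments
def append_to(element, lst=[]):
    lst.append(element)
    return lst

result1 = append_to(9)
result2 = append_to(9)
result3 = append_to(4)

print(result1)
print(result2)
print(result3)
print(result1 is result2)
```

Key concept: mutable default argument gotcha.
Step by step:
`result1 = append_to(9)` → result1 = [9]
`result2 = append_to(9)` → result1 = [9, 9] (same object as result2); result2 = [9, 9] (same object as result1)
`result3 = append_to(4)` → result1 = [9, 9, 4] (same object as result2, result3); result2 = [9, 9, 4] (same object as result1, result3); result3 = [9, 9, 4] (same object as result1, result2)
`print(result1)` → prints [9, 9, 4]
`print(result2)` → prints [9, 9, 4]
`print(result3)` → prints [9, 9, 4]
`print(result1 is result2)` → prints True

Answer:
[9, 9, 4]
[9, 9, 4]
[9, 9, 4]
True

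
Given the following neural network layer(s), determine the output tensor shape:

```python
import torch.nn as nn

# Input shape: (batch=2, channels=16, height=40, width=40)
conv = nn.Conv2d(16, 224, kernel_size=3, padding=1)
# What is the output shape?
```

Input: (2, 16, 40, 40) -> Output: (2, 224, 40, 40)

Answer: (2, 224, 40, 40)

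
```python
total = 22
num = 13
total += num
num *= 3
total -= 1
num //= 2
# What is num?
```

Trace:
`total = 22` → total = 22
`num = 13` → num = 13
`total += num` → total = 35
`num *= 3` → num = 39
`total -= 1` → total = 34
`num //= 2` → num = 19
So num = 19

Answer: 19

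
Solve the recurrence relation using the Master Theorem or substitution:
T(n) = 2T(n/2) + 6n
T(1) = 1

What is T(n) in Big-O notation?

By Master Theorem: a=2, b=2, f(n)=6n. Since log_2(2) = 1 and f(n) = Θ(n^1), Case 2 applies. T(n) = O(n log n).

Answer: O(n log n)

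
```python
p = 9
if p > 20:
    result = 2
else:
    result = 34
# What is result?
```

Trace:
`p = 9` → p = 9
`if p > 20: ...` → p > 20 is False, take else branch → result = 34
So result = 34

Answer: 34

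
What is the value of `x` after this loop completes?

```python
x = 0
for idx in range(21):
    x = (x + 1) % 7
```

Increment mod 7, 21 times = 0
`x` takes the values: 0 → 1 → 2 → 3 → 4 → 5 → 6 → 0 → 1 → 2 → 3 → 4 → 5 → 6 → 0 → 1 → 2 → 3 → 4 → 5 → 6 → 0

Answer: 0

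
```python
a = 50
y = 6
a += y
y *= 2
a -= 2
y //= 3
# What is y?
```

Trace:
`a = 50` → a = 50
`y = 6` → y = 6
`a += y` → a = 56
`y *= 2` → y = 12
`a -= 2` → a = 54
`y //= 3` → y = 4
So y = 4

Answer: 4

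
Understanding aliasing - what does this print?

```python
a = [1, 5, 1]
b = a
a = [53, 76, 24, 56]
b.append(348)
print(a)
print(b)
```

Key concept: rebinding vs mutation: a is rebound to a new list, b still points at the original.
Step by step:
`a = [1, 5, 1]` → a = [1, 5, 1]
`b = a` → b = [1, 5, 1] (same object as a)
`a = [53, 76, 24, 56]` → a = [53, 76, 24, 56]
`b.append(348)` → b = [1, 5, 1, 348]
`print(a)` → prints [53, 76, 24, 56]
`print(b)` → prints [1, 5, 1, 348]

Answer:
[53, 76, 24, 56]
[1, 5, 1, 348]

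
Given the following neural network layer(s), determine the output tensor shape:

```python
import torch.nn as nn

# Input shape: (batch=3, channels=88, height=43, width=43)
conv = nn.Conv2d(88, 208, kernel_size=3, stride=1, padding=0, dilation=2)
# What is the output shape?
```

Input: (3, 88, 43, 43) -> Output: (3, 208, 39, 39)

Answer: (3, 208, 39, 39)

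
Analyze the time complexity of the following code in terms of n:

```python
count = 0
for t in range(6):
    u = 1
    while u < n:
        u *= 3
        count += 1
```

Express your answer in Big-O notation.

Each loop level contributes: 1 × log n. Multiplying the contributions gives O(log n).

Answer: O(log n)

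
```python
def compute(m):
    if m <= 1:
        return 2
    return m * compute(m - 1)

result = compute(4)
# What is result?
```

compute(4) = 4 * 3 * 2 * 2 = 48

Answer: 48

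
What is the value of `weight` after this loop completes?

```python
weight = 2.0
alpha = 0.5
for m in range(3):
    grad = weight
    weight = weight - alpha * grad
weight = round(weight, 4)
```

Gradient descent: w = 2.0 * (1 - 0.5)^3
`weight` takes the values: 2.0 → 1.0 → 0.5 → 0.25

Answer: 0.25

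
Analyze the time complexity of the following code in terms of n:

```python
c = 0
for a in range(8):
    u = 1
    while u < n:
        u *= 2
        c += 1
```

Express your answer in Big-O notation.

Each loop level contributes: 1 × log n. Multiplying the contributions gives O(log n).

Answer: O(log n)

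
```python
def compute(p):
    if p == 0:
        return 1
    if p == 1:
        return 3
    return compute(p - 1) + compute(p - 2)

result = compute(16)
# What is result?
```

Build up from base cases: compute(0)=1, compute(1)=3, compute(2)=4, compute(3)=7, compute(4)=11, compute(5)=18, compute(6)=29, ..., compute(16)=3571

Answer: 3571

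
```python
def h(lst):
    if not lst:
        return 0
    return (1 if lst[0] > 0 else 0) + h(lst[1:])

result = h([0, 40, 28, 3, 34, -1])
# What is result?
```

Count of positive elements in [0, 40, 28, 3, 34, -1] = 4

Answer: 4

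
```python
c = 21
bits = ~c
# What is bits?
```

Trace:
`c = 21` → c = 21
`bits = ~c` → bits = -22
So bits = -22

Answer: -22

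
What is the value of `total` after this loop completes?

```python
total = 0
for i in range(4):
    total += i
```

Sum of 0 to 3 = 6
`total` takes the values: 0 → 1 → 3 → 6

Answer: 6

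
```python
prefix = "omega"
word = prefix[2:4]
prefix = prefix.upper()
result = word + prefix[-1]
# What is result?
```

Trace:
`prefix = "omega"` → prefix = 'omega'
`word = prefix[2:4]` → word = 'eg'
`prefix = prefix.upper()` → prefix = 'OMEGA'
`result = word + prefix[-1]` → result = 'egA'
So result = 'egA'

Answer: 'egA'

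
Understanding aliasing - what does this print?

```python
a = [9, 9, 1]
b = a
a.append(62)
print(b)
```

Key concept: basic list aliasing.
Step by step:
`a = [9, 9, 1]` → a = [9, 9, 1]
`b = a` → b = [9, 9, 1] (same object as a)
`a.append(62)` → a = [9, 9, 1, 62] (same object as b); b = [9, 9, 1, 62] (same object as a)
`print(b)` → prints [9, 9, 1, 62]

Answer: [9, 9, 1, 62]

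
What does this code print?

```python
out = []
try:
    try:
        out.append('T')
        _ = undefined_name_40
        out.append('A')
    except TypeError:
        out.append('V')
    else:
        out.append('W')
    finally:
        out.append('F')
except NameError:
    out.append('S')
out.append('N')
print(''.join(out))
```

Execution trace: 'T' (inner try body) → 'F' (inner finally) → 'S' (outer except NameError) → 'N' (after the try/except). Output: TFSN

Answer: TFSN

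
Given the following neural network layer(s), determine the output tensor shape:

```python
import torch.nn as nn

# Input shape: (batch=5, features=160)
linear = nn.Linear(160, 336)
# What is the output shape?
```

Input: (5, 160) -> Output: (5, 336)

Answer: (5, 336)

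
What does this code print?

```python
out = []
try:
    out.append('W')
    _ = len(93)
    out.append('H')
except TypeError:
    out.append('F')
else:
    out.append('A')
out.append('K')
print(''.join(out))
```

Execution trace: 'W' (try body) → 'F' (except TypeError) → 'K' (after the try/except). Output: WFK

Answer: WFK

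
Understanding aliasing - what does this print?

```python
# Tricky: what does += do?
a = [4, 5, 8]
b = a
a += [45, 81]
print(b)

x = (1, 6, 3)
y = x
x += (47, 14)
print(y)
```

Key concept: += behavior differs for mutable vs immutable.
Step by step:
`a = [4, 5, 8]` → a = [4, 5, 8]
`b = a` → b = [4, 5, 8] (same object as a)
`a += [45, 81]` → a = [4, 5, 8, 45, 81] (same object as b); b = [4, 5, 8, 45, 81] (same object as a)
`print(b)` → prints [4, 5, 8, 45, 81]
`x = (1, 6, 3)` → x = (1, 6, 3)
`y = x` → y = (1, 6, 3)
`x += (47, 14)` → x = (1, 6, 3, 47, 14)
`print(y)` → prints (1, 6, 3)

Answer:
[4, 5, 8, 45, 81]
(1, 6, 3)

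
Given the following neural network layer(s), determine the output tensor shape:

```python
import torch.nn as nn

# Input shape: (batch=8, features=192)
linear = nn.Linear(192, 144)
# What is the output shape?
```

Input: (8, 192) -> Output: (8, 144)

Answer: (8, 144)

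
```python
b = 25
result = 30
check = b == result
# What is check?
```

Trace:
`b = 25` → b = 25
`result = 30` → result = 30
`check = b == result` → check = False
So check = False

Answer: False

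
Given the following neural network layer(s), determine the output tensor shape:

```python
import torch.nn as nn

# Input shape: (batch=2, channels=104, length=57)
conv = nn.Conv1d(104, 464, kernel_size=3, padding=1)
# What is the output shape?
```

Input: (2, 104, 57) -> Output: (2, 464, 57)

Answer: (2, 464, 57)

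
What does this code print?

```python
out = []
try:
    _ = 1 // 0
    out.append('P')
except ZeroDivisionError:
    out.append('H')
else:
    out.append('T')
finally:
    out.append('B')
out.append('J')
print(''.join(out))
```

Execution trace: 'H' (except ZeroDivisionError) → 'B' (finally) → 'J' (after the try/except). Output: HBJ

Answer: HBJ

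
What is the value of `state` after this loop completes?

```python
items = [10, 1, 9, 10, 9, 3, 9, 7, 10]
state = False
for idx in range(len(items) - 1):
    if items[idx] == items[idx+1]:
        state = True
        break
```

Check consecutive duplicates in [10, 1, 9, 10, 9, 3, 9, 7, 10]
`state` takes the values: False

Answer: False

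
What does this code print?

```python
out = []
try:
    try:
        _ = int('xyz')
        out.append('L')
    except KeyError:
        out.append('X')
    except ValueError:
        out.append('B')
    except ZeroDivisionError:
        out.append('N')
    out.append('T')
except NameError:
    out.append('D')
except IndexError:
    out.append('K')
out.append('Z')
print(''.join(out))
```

Execution trace: 'B' (inner except ValueError) → 'T' (try body, no exception) → 'Z' (after the try/except). Output: BTZ

Answer: BTZ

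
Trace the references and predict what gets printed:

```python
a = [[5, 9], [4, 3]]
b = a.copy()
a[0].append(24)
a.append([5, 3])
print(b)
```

Key concept: shallow copy with nested lists.
Step by step:
`a = [[5, 9], [4, 3]]` → a = [[5, 9], [4, 3]]
`b = a.copy()` → b = [[5, 9], [4, 3]]
`a[0].append(24)` → a = [[5, 9, 24], [4, 3]]; b = [[5, 9, 24], [4, 3]]
`a.append([5, 3])` → a = [[5, 9, 24], [4, 3], [5, 3]]
`print(b)` → prints [[5, 9, 24], [4, 3]]

Answer: [[5, 9, 24], [4, 3]]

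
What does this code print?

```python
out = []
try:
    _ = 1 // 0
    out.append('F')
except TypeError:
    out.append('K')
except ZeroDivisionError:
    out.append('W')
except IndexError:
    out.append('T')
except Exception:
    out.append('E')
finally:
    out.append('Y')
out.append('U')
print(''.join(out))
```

Execution trace: 'W' (except ZeroDivisionError) → 'Y' (finally) → 'U' (after the try/except). Output: WYU

Answer: WYU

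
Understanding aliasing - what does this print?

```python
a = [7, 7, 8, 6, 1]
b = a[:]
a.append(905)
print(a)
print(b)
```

Key concept: slice [:] creates copy.
Step by step:
`a = [7, 7, 8, 6, 1]` → a = [7, 7, 8, 6, 1]
`b = a[:]` → b = [7, 7, 8, 6, 1]
`a.append(905)` → a = [7, 7, 8, 6, 1, 905]
`print(a)` → prints [7, 7, 8, 6, 1, 905]
`print(b)` → prints [7, 7, 8, 6, 1]

Answer:
[7, 7, 8, 6, 1, 905]
[7, 7, 8, 6, 1]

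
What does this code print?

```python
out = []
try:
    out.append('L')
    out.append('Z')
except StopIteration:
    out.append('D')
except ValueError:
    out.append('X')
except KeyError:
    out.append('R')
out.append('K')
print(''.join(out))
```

Execution trace: 'L' (try body) → 'Z' (try body, no exception) → 'K' (after the try/except). Output: LZK

Answer: LZK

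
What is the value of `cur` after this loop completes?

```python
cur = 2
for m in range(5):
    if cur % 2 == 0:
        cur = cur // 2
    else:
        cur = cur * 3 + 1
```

Collatz-style transformation from 2
`cur` takes the values: 2 → 1 → 4 → 2 → 1 → 4

Answer: 4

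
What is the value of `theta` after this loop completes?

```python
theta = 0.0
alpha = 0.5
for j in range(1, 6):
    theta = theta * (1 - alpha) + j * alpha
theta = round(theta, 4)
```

Moving average with lr=0.5
`theta` takes the values: 0.0 → 0.5 → 1.25 → 2.125 → 3.0625 → 4.03125 → 4.0312

Answer: 4.0312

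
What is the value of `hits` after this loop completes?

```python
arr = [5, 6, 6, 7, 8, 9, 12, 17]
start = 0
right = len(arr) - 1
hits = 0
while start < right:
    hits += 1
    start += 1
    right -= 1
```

Iterations until pointers meet (list length 8)
`hits` takes the values: 0 → 1 → 2 → 3 → 4

Answer: 4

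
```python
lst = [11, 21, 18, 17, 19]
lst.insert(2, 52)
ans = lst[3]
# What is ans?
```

Trace:
`lst = [11, 21, 18, 17, 19]` → lst = [11, 21, 18, 17, 19]
`lst.insert(2, 52)` → lst = [11, 21, 52, 18, 17, 19]
`ans = lst[3]` → ans = 18
So ans = 18

Answer: 18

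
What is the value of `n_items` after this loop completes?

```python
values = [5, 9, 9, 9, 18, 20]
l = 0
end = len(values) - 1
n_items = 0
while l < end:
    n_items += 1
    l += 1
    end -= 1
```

Iterations until pointers meet (list length 6)
`n_items` takes the values: 0 → 1 → 2 → 3

Answer: 3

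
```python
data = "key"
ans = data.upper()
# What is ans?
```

Trace:
`data = "key"` → data = 'key'
`ans = data.upper()` → ans = 'KEY'
So ans = 'KEY'

Answer: 'KEY'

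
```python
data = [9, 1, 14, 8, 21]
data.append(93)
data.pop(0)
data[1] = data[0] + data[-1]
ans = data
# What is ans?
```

Trace:
`data = [9, 1, 14, 8, 21]` → data = [9, 1, 14, 8, 21]
`data.append(93)` → data = [9, 1, 14, 8, 21, 93]
`data.pop(0)` → data = [1, 14, 8, 21, 93]
`data[1] = data[0] + data[-1]` → data = [1, 94, 8, 21, 93]
`ans = data` → ans = [1, 94, 8, 21, 93]
So ans = [1, 94, 8, 21, 93]

Answer: [1, 94, 8, 21, 93]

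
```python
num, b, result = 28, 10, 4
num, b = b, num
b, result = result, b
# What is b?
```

Trace:
`num, b, result = 28, 10, 4` → num = 28; b = 10; result = 4
`num, b = b, num` → num = 10; b = 28
`b, result = result, b` → b = 4; result = 28
So b = 4

Answer: 4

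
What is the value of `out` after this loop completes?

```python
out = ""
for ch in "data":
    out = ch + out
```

Reverse 'data'
`out` takes the values: "" → "d" → "ad" → "tad" → "atad"

Answer: "atad"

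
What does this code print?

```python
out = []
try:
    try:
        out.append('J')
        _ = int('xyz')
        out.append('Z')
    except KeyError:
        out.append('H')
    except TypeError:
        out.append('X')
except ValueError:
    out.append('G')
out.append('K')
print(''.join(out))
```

Execution trace: 'J' (try body) → 'G' (outer except ValueError) → 'K' (after the try/except). Output: JGK

Answer: JGK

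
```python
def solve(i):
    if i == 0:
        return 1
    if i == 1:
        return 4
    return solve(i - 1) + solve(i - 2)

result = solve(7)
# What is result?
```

Build up from base cases: solve(0)=1, solve(1)=4, solve(2)=5, solve(3)=9, solve(4)=14, solve(5)=23, solve(6)=37, ..., solve(7)=60

Answer: 60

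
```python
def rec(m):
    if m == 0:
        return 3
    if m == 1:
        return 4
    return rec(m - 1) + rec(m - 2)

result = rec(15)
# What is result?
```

Build up from base cases: rec(0)=3, rec(1)=4, rec(2)=7, rec(3)=11, rec(4)=18, rec(5)=29, rec(6)=47, ..., rec(15)=3571

Answer: 3571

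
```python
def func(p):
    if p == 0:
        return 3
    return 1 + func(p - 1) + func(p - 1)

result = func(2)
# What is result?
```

func(p) = 1 + 2·func(p-1), func(0)=3. Closed form: (3+1)·2^2 - 1 = 15.

Answer: 15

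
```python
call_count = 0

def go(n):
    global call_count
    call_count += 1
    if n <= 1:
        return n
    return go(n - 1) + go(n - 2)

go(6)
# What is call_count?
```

Calls(n) = 1 + Calls(n-1) + Calls(n-2); Calls(0)=Calls(1)=1. For n=6 this gives 25.

Answer: 25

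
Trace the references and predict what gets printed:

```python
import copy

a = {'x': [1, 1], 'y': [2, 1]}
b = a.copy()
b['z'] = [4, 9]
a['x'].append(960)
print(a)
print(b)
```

Key concept: shallow copy of dict with mutable values.
Step by step:
`a = {'x': [1, 1], 'y': [2, 1]}` → a = {'x': [1, 1], 'y': [2, 1]}
`b = a.copy()` → b = {'x': [1, 1], 'y': [2, 1]}
`b['z'] = [4, 9]` → b = {'x': [1, 1], 'y': [2, 1], 'z': [4, 9]}
`a['x'].append(960)` → a = {'x': [1, 1, 960], 'y': [2, 1]}; b = {'x': [1, 1, 960], 'y': [2, 1], 'z': [4, 9]}
`print(a)` → prints {'x': [1, 1, 960], 'y': [2, 1]}
`print(b)` → prints {'x': [1, 1, 960], 'y': [2, 1], 'z': [4, 9]}

Answer:
{'x': [1, 1, 960], 'y': [2, 1]}
{'x': [1, 1, 960], 'y': [2, 1], 'z': [4, 9]}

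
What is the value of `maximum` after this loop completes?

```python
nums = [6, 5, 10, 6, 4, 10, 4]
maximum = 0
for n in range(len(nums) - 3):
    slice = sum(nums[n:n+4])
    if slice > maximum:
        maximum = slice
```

Max sum of 4-element window in [6, 5, 10, 6, 4, 10, 4]
`maximum` takes the values: 0 → 27 → 30

Answer: 30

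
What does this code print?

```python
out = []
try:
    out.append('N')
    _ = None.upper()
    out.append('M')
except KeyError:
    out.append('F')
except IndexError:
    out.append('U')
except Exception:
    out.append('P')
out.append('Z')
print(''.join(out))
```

Execution trace: 'N' (try body) → 'P' (except Exception) → 'Z' (after the try/except). Output: NPZ

Answer: NPZ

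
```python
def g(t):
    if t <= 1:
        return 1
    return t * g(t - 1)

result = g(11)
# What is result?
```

g(11) = 11 * 10 * 9 * 8 * 7 * 6 * 5 * 4 * 3 * 2 * 1 = 39916800

Answer: 39916800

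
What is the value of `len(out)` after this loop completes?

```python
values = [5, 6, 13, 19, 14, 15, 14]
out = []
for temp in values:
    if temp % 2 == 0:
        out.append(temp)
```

Count even numbers in [5, 6, 13, 19, 14, 15, 14]
`out` takes the values: [] → [6] → [6, 14] → [6, 14, 14]
So `len(out)` = 3

Answer: 3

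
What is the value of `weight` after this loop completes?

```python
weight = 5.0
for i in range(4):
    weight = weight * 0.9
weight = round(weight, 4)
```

Exponential decay: 5.0 * 0.9^4
`weight` takes the values: 5.0 → 4.5 → 4.05 → 3.645 → 3.2805

Answer: 3.2805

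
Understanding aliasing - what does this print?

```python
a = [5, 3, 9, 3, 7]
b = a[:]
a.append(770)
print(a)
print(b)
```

Key concept: slice [:] creates copy.
Step by step:
`a = [5, 3, 9, 3, 7]` → a = [5, 3, 9, 3, 7]
`b = a[:]` → b = [5, 3, 9, 3, 7]
`a.append(770)` → a = [5, 3, 9, 3, 7, 770]
`print(a)` → prints [5, 3, 9, 3, 7, 770]
`print(b)` → prints [5, 3, 9, 3, 7]

Answer:
[5, 3, 9, 3, 7, 770]
[5, 3, 9, 3, 7]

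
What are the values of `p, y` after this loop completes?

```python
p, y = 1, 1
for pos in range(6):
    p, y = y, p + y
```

Fibonacci: after 6 iterations
`p, y` takes the values: (1, 1) → (1, 2) → (2, 3) → (3, 5) → (5, 8) → (8, 13) → (13, 21)

Answer: 13, 21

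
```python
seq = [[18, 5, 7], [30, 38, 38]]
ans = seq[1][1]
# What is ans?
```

Trace:
`seq = [[18, 5, 7], [30, 38, 38]]` → seq = [[18, 5, 7], [30, 38, 38]]
`ans = seq[1][1]` → ans = 38
So ans = 38

Answer: 38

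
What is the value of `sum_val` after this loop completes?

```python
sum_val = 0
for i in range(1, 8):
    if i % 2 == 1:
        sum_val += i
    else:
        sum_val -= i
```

Add odd, subtract even
`sum_val` takes the values: 0 → 1 → -1 → 2 → -2 → 3 → -3 → 4

Answer: 4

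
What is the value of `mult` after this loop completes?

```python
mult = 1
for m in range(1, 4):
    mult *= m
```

3! = 6
`mult` takes the values: 1 → 2 → 6

Answer: 6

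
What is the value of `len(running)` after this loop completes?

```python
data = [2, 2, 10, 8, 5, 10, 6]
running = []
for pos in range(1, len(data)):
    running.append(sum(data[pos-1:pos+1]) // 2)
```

Number of 2-element averages
`running` takes the values: [] → [2] → [2, 6] → [2, 6, 9] → [2, 6, 9, 6] → [2, 6, 9, 6, 7] → [2, 6, 9, 6, 7, 8]
So `len(running)` = 6

Answer: 6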